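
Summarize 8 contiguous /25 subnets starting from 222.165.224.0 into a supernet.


Original prefix: /25
Number of subnets: 8 = 2^3
New prefix = 25 - 3 = 22
Supernet: 222.165.224.0/22


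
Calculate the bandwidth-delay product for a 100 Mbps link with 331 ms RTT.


BDP = bandwidth * RTT
= 100 Mbps * 331 ms
= 100 * 1e6 * 331 / 1000 bits
= 33100000 bits
= 4137500 bytes
= 4040.5273 KB
BDP = 33100000 bits (4137500 bytes)


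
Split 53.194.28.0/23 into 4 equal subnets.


New prefix = 23 + 2 = 25
Each subnet has 128 addresses
  53.194.28.0/25
  53.194.28.128/25
  53.194.29.0/25
  53.194.29.128/25
Subnets: 53.194.28.0/25, 53.194.28.128/25, 53.194.29.0/25, 53.194.29.128/25


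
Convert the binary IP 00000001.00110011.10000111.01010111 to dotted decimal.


00000001 = 1
00110011 = 51
10000111 = 135
01010111 = 87
IP: 1.51.135.87


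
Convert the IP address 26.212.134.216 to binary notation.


26 = 00011010
212 = 11010100
134 = 10000110
216 = 11011000
Binary: 00011010.11010100.10000110.11011000


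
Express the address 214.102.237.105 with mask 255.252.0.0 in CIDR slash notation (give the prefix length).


Binary: 11111111.11111100.00000000.00000000
Count leading 1s
Prefix: /14


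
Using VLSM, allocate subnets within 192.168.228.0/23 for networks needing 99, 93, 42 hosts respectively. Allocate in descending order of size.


99 hosts -> /25 (126 usable): 192.168.228.0/25
93 hosts -> /25 (126 usable): 192.168.228.128/25
42 hosts -> /26 (62 usable): 192.168.229.0/26
Allocation: 192.168.228.0/25 (99 hosts, 126 usable); 192.168.228.128/25 (93 hosts, 126 usable); 192.168.229.0/26 (42 hosts, 62 usable)


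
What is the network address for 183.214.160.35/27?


IP:   10110111.11010110.10100000.00100011
Mask: 11111111.11111111.11111111.11100000
AND operation:
Net:  10110111.11010110.10100000.00100000
Network: 183.214.160.32/27


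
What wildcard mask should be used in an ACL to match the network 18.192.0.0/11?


Subnet mask: 255.224.0.0
Wildcard = 255.255.255.255 - subnet mask
255 - 255 = 0
255 - 224 = 31
255 - 0 = 255
255 - 0 = 255
Wildcard: 0.31.255.255


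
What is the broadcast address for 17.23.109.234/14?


Network: 17.20.0.0/14
Host bits = 18
Set all host bits to 1:
Broadcast: 17.23.255.255


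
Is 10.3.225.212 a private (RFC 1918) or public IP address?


RFC 1918 private ranges:
  10.0.0.0/8 (10.0.0.0 - 10.255.255.255)
  172.16.0.0/12 (172.16.0.0 - 172.31.255.255)
  192.168.0.0/16 (192.168.0.0 - 192.168.255.255)
Private (in 10.0.0.0/8)


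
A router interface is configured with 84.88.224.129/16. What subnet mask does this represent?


/16 means 16 network bits, 16 host bits
Binary: 11111111111111110000000000000000
Mask: 255.255.0.0


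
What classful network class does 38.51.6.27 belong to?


First octet: 38
Binary: 00100110
0xxxxxxx -> Class A (1-126)
Class A, default mask 255.0.0.0 (/8)


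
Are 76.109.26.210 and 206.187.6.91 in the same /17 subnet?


Mask: 255.255.128.0
76.109.26.210 AND mask = 76.109.0.0
206.187.6.91 AND mask = 206.187.0.0
No, different subnets (76.109.0.0 vs 206.187.0.0)


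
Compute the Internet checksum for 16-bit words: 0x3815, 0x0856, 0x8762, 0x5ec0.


Sum all words (with carry folding):
+ 0x3815 = 0x3815
+ 0x0856 = 0x406b
+ 0x8762 = 0xc7cd
+ 0x5ec0 = 0x268e
One's complement: ~0x268e
Checksum = 0xd971


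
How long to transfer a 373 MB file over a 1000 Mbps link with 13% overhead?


Effective throughput = 1000 * (1 - 13/100) = 870 Mbps
File size in Mb = 373 * 8 = 2984 Mb
Time = 2984 / 870
Time = 3.4299 seconds


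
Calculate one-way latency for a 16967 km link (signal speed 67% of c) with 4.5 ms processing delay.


Speed = 0.67 * 3e5 km/s = 201000 km/s
Propagation delay = 16967 / 201000 = 0.0844 s = 84.4129 ms
Processing delay = 4.5 ms
Total one-way latency = 88.9129 ms


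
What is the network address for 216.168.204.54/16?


IP:   11011000.10101000.11001100.00110110
Mask: 11111111.11111111.00000000.00000000
AND operation:
Net:  11011000.10101000.00000000.00000000
Network: 216.168.0.0/16


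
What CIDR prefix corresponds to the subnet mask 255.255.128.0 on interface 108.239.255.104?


Binary: 11111111.11111111.10000000.00000000
Count leading 1s
Prefix: /17


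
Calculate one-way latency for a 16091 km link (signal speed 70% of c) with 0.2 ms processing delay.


Speed = 0.7 * 3e5 km/s = 210000 km/s
Propagation delay = 16091 / 210000 = 0.0766 s = 76.6238 ms
Processing delay = 0.2 ms
Total one-way latency = 76.8238 ms


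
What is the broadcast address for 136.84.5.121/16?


Network: 136.84.0.0/16
Host bits = 16
Set all host bits to 1:
Broadcast: 136.84.255.255


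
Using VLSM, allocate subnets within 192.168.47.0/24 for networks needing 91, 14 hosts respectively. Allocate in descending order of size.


91 hosts -> /25 (126 usable): 192.168.47.0/25
14 hosts -> /28 (14 usable): 192.168.47.128/28
Allocation: 192.168.47.0/25 (91 hosts, 126 usable); 192.168.47.128/28 (14 hosts, 14 usable)


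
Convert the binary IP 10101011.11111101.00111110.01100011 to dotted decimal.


10101011 = 171
11111101 = 253
00111110 = 62
01100011 = 99
IP: 171.253.62.99


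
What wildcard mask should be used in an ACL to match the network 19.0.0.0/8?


Subnet mask: 255.0.0.0
Wildcard = 255.255.255.255 - subnet mask
255 - 255 = 0
255 - 0 = 255
255 - 0 = 255
255 - 0 = 255
Wildcard: 0.255.255.255


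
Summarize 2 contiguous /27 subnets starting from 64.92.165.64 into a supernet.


Original prefix: /27
Number of subnets: 2 = 2^1
New prefix = 27 - 1 = 26
Supernet: 64.92.165.64/26


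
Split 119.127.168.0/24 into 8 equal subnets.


New prefix = 24 + 3 = 27
Each subnet has 32 addresses
  119.127.168.0/27
  119.127.168.32/27
  119.127.168.64/27
  119.127.168.96/27
  119.127.168.128/27
  119.127.168.160/27
  119.127.168.192/27
  119.127.168.224/27
Subnets: 119.127.168.0/27, 119.127.168.32/27, 119.127.168.64/27, 119.127.168.96/27, 119.127.168.128/27, 119.127.168.160/27, 119.127.168.192/27, 119.127.168.224/27


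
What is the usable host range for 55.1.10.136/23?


Network: 55.1.10.0
Broadcast: 55.1.11.255
First usable = network + 1
Last usable = broadcast - 1
Range: 55.1.10.1 to 55.1.11.254


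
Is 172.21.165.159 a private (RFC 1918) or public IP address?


RFC 1918 private ranges:
  10.0.0.0/8 (10.0.0.0 - 10.255.255.255)
  172.16.0.0/12 (172.16.0.0 - 172.31.255.255)
  192.168.0.0/16 (192.168.0.0 - 192.168.255.255)
Private (in 172.16.0.0/12)


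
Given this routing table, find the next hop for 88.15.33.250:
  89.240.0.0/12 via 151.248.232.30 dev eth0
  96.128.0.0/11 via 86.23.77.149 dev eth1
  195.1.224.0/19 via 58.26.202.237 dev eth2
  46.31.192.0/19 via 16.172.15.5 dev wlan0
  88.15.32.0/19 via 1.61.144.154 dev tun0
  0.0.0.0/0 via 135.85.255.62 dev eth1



Longest prefix match for 88.15.33.250:
  /12 89.240.0.0: no
  /11 96.128.0.0: no
  /19 195.1.224.0: no
  /19 46.31.192.0: no
  /19 88.15.32.0: MATCH
  /0 0.0.0.0: MATCH
Selected: next-hop 1.61.144.154 via tun0 (matched /19)


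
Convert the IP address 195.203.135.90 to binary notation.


195 = 11000011
203 = 11001011
135 = 10000111
90 = 01011010
Binary: 11000011.11001011.10000111.01011010


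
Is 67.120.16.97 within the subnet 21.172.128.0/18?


Subnet network: 21.172.128.0
Test IP AND mask: 67.120.0.0
No, 67.120.16.97 is not in 21.172.128.0/18


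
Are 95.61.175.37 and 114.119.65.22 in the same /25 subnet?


Mask: 255.255.255.128
95.61.175.37 AND mask = 95.61.175.0
114.119.65.22 AND mask = 114.119.65.0
No, different subnets (95.61.175.0 vs 114.119.65.0)


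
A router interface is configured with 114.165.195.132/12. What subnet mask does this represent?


/12 means 12 network bits, 20 host bits
Binary: 11111111111100000000000000000000
Mask: 255.240.0.0


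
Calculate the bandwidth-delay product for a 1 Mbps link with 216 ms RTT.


BDP = bandwidth * RTT
= 1 Mbps * 216 ms
= 1 * 1e6 * 216 / 1000 bits
= 216000 bits
= 27000 bytes
= 26.3672 KB
BDP = 216000 bits (27000 bytes)


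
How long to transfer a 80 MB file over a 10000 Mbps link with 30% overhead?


Effective throughput = 10000 * (1 - 30/100) = 7000 Mbps
File size in Mb = 80 * 8 = 640 Mb
Time = 640 / 7000
Time = 0.0914 seconds


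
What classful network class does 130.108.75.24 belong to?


First octet: 130
Binary: 10000010
10xxxxxx -> Class B (128-191)
Class B, default mask 255.255.0.0 (/16)


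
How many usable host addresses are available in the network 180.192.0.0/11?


Host bits = 32 - 11 = 21
Total addresses = 2^21 = 2097152
Usable = total - 2 (network and broadcast)
Usable hosts: 2097150


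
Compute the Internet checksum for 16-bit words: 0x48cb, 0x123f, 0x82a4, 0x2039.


Sum all words (with carry folding):
+ 0x48cb = 0x48cb
+ 0x123f = 0x5b0a
+ 0x82a4 = 0xddae
+ 0x2039 = 0xfde7
One's complement: ~0xfde7
Checksum = 0x0218


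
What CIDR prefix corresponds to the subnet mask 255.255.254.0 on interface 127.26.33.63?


Binary: 11111111.11111111.11111110.00000000
Count leading 1s
Prefix: /23


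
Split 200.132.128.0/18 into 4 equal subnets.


New prefix = 18 + 2 = 20
Each subnet has 4096 addresses
  200.132.128.0/20
  200.132.144.0/20
  200.132.160.0/20
  200.132.176.0/20
Subnets: 200.132.128.0/20, 200.132.144.0/20, 200.132.160.0/20, 200.132.176.0/20


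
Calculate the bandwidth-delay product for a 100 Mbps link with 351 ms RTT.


BDP = bandwidth * RTT
= 100 Mbps * 351 ms
= 100 * 1e6 * 351 / 1000 bits
= 35100000 bits
= 4387500 bytes
= 4284.668 KB
BDP = 35100000 bits (4387500 bytes)


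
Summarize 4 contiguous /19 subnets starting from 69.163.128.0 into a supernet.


Original prefix: /19
Number of subnets: 4 = 2^2
New prefix = 19 - 2 = 17
Supernet: 69.163.128.0/17


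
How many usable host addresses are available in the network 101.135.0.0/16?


Host bits = 32 - 16 = 16
Total addresses = 2^16 = 65536
Usable = total - 2 (network and broadcast)
Usable hosts: 65534


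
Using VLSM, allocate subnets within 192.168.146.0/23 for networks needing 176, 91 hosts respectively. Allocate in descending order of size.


176 hosts -> /24 (254 usable): 192.168.146.0/24
91 hosts -> /25 (126 usable): 192.168.147.0/25
Allocation: 192.168.146.0/24 (176 hosts, 254 usable); 192.168.147.0/25 (91 hosts, 126 usable)


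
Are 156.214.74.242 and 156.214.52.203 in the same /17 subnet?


Mask: 255.255.128.0
156.214.74.242 AND mask = 156.214.0.0
156.214.52.203 AND mask = 156.214.0.0
Yes, same subnet (156.214.0.0)


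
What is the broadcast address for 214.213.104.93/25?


Network: 214.213.104.0/25
Host bits = 7
Set all host bits to 1:
Broadcast: 214.213.104.127


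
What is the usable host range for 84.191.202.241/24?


Network: 84.191.202.0
Broadcast: 84.191.202.255
First usable = network + 1
Last usable = broadcast - 1
Range: 84.191.202.1 to 84.191.202.254


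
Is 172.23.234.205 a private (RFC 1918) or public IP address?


RFC 1918 private ranges:
  10.0.0.0/8 (10.0.0.0 - 10.255.255.255)
  172.16.0.0/12 (172.16.0.0 - 172.31.255.255)
  192.168.0.0/16 (192.168.0.0 - 192.168.255.255)
Private (in 172.16.0.0/12)


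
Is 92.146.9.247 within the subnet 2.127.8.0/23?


Subnet network: 2.127.8.0
Test IP AND mask: 92.146.8.0
No, 92.146.9.247 is not in 2.127.8.0/23


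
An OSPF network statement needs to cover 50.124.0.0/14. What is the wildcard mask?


Subnet mask: 255.252.0.0
Wildcard = 255.255.255.255 - subnet mask
255 - 255 = 0
255 - 252 = 3
255 - 0 = 255
255 - 0 = 255
Wildcard: 0.3.255.255


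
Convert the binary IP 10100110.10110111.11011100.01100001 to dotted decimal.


10100110 = 166
10110111 = 183
11011100 = 220
01100001 = 97
IP: 166.183.220.97


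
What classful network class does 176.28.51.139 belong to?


First octet: 176
Binary: 10110000
10xxxxxx -> Class B (128-191)
Class B, default mask 255.255.0.0 (/16)


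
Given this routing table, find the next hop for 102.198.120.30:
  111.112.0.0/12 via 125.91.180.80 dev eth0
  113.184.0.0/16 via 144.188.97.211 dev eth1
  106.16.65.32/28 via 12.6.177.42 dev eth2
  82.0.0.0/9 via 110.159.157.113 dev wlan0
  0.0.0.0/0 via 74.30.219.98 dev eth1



Longest prefix match for 102.198.120.30:
  /12 111.112.0.0: no
  /16 113.184.0.0: no
  /28 106.16.65.32: no
  /9 82.0.0.0: no
  /0 0.0.0.0: MATCH
Selected: next-hop 74.30.219.98 via eth1 (matched /0)


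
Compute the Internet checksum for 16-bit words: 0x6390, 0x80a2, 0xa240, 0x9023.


Sum all words (with carry folding):
+ 0x6390 = 0x6390
+ 0x80a2 = 0xe432
+ 0xa240 = 0x8673
+ 0x9023 = 0x1697
One's complement: ~0x1697
Checksum = 0xe968


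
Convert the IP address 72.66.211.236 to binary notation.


72 = 01001000
66 = 01000010
211 = 11010011
236 = 11101100
Binary: 01001000.01000010.11010011.11101100


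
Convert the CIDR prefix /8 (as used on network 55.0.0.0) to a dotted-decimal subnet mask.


/8 means 8 network bits, 24 host bits
Binary: 11111111000000000000000000000000
Mask: 255.0.0.0


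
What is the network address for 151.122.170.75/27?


IP:   10010111.01111010.10101010.01001011
Mask: 11111111.11111111.11111111.11100000
AND operation:
Net:  10010111.01111010.10101010.01000000
Network: 151.122.170.64/27


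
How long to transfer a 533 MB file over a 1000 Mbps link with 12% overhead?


Effective throughput = 1000 * (1 - 12/100) = 880 Mbps
File size in Mb = 533 * 8 = 4264 Mb
Time = 4264 / 880
Time = 4.8455 seconds


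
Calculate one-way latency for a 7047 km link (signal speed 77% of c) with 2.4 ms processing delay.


Speed = 0.77 * 3e5 km/s = 231000 km/s
Propagation delay = 7047 / 231000 = 0.0305 s = 30.5065 ms
Processing delay = 2.4 ms
Total one-way latency = 32.9065 ms


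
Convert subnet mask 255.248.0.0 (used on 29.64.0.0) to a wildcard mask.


Subnet mask: 255.248.0.0
Wildcard = 255.255.255.255 - subnet mask
255 - 255 = 0
255 - 248 = 7
255 - 0 = 255
255 - 0 = 255
Wildcard: 0.7.255.255


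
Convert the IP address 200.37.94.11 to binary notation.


200 = 11001000
37 = 00100101
94 = 01011110
11 = 00001011
Binary: 11001000.00100101.01011110.00001011


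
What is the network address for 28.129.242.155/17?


IP:   00011100.10000001.11110010.10011011
Mask: 11111111.11111111.10000000.00000000
AND operation:
Net:  00011100.10000001.10000000.00000000
Network: 28.129.128.0/17


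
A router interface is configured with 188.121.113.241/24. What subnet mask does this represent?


/24 means 24 network bits, 8 host bits
Binary: 11111111111111111111111100000000
Mask: 255.255.255.0


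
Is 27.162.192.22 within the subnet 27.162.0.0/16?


Subnet network: 27.162.0.0
Test IP AND mask: 27.162.0.0
Yes, 27.162.192.22 is in 27.162.0.0/16


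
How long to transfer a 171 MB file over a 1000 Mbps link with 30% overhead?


Effective throughput = 1000 * (1 - 30/100) = 700 Mbps
File size in Mb = 171 * 8 = 1368 Mb
Time = 1368 / 700
Time = 1.9543 seconds


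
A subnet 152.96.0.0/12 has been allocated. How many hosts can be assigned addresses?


Host bits = 32 - 12 = 20
Total addresses = 2^20 = 1048576
Usable = total - 2 (network and broadcast)
Usable hosts: 1048574


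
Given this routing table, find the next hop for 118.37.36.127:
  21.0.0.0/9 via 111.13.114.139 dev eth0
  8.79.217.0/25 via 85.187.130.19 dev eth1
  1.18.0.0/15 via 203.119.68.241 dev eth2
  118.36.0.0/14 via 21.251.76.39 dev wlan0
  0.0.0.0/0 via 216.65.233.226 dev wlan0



Longest prefix match for 118.37.36.127:
  /9 21.0.0.0: no
  /25 8.79.217.0: no
  /15 1.18.0.0: no
  /14 118.36.0.0: MATCH
  /0 0.0.0.0: MATCH
Selected: next-hop 21.251.76.39 via wlan0 (matched /14)


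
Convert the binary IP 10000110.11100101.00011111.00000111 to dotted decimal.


10000110 = 134
11100101 = 229
00011111 = 31
00000111 = 7
IP: 134.229.31.7


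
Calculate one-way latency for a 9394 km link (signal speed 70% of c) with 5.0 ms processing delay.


Speed = 0.7 * 3e5 km/s = 210000 km/s
Propagation delay = 9394 / 210000 = 0.0447 s = 44.7333 ms
Processing delay = 5.0 ms
Total one-way latency = 49.7333 ms


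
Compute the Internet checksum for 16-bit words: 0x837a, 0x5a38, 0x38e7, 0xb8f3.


Sum all words (with carry folding):
+ 0x837a = 0x837a
+ 0x5a38 = 0xddb2
+ 0x38e7 = 0x169a
+ 0xb8f3 = 0xcf8d
One's complement: ~0xcf8d
Checksum = 0x3072


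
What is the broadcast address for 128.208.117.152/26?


Network: 128.208.117.128/26
Host bits = 6
Set all host bits to 1:
Broadcast: 128.208.117.191


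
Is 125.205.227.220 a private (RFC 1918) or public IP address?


RFC 1918 private ranges:
  10.0.0.0/8 (10.0.0.0 - 10.255.255.255)
  172.16.0.0/12 (172.16.0.0 - 172.31.255.255)
  192.168.0.0/16 (192.168.0.0 - 192.168.255.255)
Public (not in any RFC 1918 range)


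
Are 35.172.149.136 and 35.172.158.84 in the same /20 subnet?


Mask: 255.255.240.0
35.172.149.136 AND mask = 35.172.144.0
35.172.158.84 AND mask = 35.172.144.0
Yes, same subnet (35.172.144.0)


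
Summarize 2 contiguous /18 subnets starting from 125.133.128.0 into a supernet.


Original prefix: /18
Number of subnets: 2 = 2^1
New prefix = 18 - 1 = 17
Supernet: 125.133.128.0/17


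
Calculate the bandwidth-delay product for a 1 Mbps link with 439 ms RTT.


BDP = bandwidth * RTT
= 1 Mbps * 439 ms
= 1 * 1e6 * 439 / 1000 bits
= 439000 bits
= 54875 bytes
= 53.5889 KB
BDP = 439000 bits (54875 bytes)


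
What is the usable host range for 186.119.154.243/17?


Network: 186.119.128.0
Broadcast: 186.119.255.255
First usable = network + 1
Last usable = broadcast - 1
Range: 186.119.128.1 to 186.119.255.254


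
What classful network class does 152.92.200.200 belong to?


First octet: 152
Binary: 10011000
10xxxxxx -> Class B (128-191)
Class B, default mask 255.255.0.0 (/16)


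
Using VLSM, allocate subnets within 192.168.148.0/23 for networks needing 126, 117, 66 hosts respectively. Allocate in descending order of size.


126 hosts -> /25 (126 usable): 192.168.148.0/25
117 hosts -> /25 (126 usable): 192.168.148.128/25
66 hosts -> /25 (126 usable): 192.168.149.0/25
Allocation: 192.168.148.0/25 (126 hosts, 126 usable); 192.168.148.128/25 (117 hosts, 126 usable); 192.168.149.0/25 (66 hosts, 126 usable)


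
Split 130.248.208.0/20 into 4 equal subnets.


New prefix = 20 + 2 = 22
Each subnet has 1024 addresses
  130.248.208.0/22
  130.248.212.0/22
  130.248.216.0/22
  130.248.220.0/22
Subnets: 130.248.208.0/22, 130.248.212.0/22, 130.248.216.0/22, 130.248.220.0/22


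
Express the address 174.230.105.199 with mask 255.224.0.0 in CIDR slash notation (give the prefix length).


Binary: 11111111.11100000.00000000.00000000
Count leading 1s
Prefix: /11


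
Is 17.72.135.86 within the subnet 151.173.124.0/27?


Subnet network: 151.173.124.0
Test IP AND mask: 17.72.135.64
No, 17.72.135.86 is not in 151.173.124.0/27


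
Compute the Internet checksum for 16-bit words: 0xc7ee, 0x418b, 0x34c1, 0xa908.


Sum all words (with carry folding):
+ 0xc7ee = 0xc7ee
+ 0x418b = 0x097a
+ 0x34c1 = 0x3e3b
+ 0xa908 = 0xe743
One's complement: ~0xe743
Checksum = 0x18bc


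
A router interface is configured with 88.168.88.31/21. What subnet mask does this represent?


/21 means 21 network bits, 11 host bits
Binary: 11111111111111111111100000000000
Mask: 255.255.248.0


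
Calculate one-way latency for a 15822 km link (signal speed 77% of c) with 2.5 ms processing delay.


Speed = 0.77 * 3e5 km/s = 231000 km/s
Propagation delay = 15822 / 231000 = 0.0685 s = 68.4935 ms
Processing delay = 2.5 ms
Total one-way latency = 70.9935 ms


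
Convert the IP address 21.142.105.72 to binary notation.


21 = 00010101
142 = 10001110
105 = 01101001
72 = 01001000
Binary: 00010101.10001110.01101001.01001000


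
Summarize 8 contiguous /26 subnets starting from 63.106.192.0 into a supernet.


Original prefix: /26
Number of subnets: 8 = 2^3
New prefix = 26 - 3 = 23
Supernet: 63.106.192.0/23


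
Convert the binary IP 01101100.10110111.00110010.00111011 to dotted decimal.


01101100 = 108
10110111 = 183
00110010 = 50
00111011 = 59
IP: 108.183.50.59


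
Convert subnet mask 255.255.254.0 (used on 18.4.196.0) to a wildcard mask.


Subnet mask: 255.255.254.0
Wildcard = 255.255.255.255 - subnet mask
255 - 255 = 0
255 - 255 = 0
255 - 254 = 1
255 - 0 = 255
Wildcard: 0.0.1.255


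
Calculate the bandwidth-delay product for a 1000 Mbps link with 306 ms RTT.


BDP = bandwidth * RTT
= 1000 Mbps * 306 ms
= 1000 * 1e6 * 306 / 1000 bits
= 306000000 bits
= 38250000 bytes
= 37353.5156 KB
BDP = 306000000 bits (38250000 bytes)


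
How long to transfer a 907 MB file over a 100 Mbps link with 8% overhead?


Effective throughput = 100 * (1 - 8/100) = 92 Mbps
File size in Mb = 907 * 8 = 7256 Mb
Time = 7256 / 92
Time = 78.8696 seconds


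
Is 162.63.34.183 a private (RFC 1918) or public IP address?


RFC 1918 private ranges:
  10.0.0.0/8 (10.0.0.0 - 10.255.255.255)
  172.16.0.0/12 (172.16.0.0 - 172.31.255.255)
  192.168.0.0/16 (192.168.0.0 - 192.168.255.255)
Public (not in any RFC 1918 range)


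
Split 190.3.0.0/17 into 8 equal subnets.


New prefix = 17 + 3 = 20
Each subnet has 4096 addresses
  190.3.0.0/20
  190.3.16.0/20
  190.3.32.0/20
  190.3.48.0/20
  190.3.64.0/20
  190.3.80.0/20
  190.3.96.0/20
  190.3.112.0/20
Subnets: 190.3.0.0/20, 190.3.16.0/20, 190.3.32.0/20, 190.3.48.0/20, 190.3.64.0/20, 190.3.80.0/20, 190.3.96.0/20, 190.3.112.0/20


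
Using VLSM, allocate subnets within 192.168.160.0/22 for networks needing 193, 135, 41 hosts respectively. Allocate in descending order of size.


193 hosts -> /24 (254 usable): 192.168.160.0/24
135 hosts -> /24 (254 usable): 192.168.161.0/24
41 hosts -> /26 (62 usable): 192.168.162.0/26
Allocation: 192.168.160.0/24 (193 hosts, 254 usable); 192.168.161.0/24 (135 hosts, 254 usable); 192.168.162.0/26 (41 hosts, 62 usable)


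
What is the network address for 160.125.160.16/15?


IP:   10100000.01111101.10100000.00010000
Mask: 11111111.11111110.00000000.00000000
AND operation:
Net:  10100000.01111100.00000000.00000000
Network: 160.124.0.0/15


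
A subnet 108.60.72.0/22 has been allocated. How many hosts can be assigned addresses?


Host bits = 32 - 22 = 10
Total addresses = 2^10 = 1024
Usable = total - 2 (network and broadcast)
Usable hosts: 1022


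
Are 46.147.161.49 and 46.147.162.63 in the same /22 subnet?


Mask: 255.255.252.0
46.147.161.49 AND mask = 46.147.160.0
46.147.162.63 AND mask = 46.147.160.0
Yes, same subnet (46.147.160.0)


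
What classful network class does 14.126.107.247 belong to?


First octet: 14
Binary: 00001110
0xxxxxxx -> Class A (1-126)
Class A, default mask 255.0.0.0 (/8)


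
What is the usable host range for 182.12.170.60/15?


Network: 182.12.0.0
Broadcast: 182.13.255.255
First usable = network + 1
Last usable = broadcast - 1
Range: 182.12.0.1 to 182.13.255.254


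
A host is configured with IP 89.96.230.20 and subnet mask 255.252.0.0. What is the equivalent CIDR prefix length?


Binary: 11111111.11111100.00000000.00000000
Count leading 1s
Prefix: /14


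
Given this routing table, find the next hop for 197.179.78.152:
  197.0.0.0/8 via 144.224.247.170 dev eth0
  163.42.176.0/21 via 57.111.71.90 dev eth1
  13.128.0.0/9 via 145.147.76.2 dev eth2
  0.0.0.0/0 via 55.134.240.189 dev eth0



Longest prefix match for 197.179.78.152:
  /8 197.0.0.0: MATCH
  /21 163.42.176.0: no
  /9 13.128.0.0: no
  /0 0.0.0.0: MATCH
Selected: next-hop 144.224.247.170 via eth0 (matched /8)


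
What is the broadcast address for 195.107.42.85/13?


Network: 195.104.0.0/13
Host bits = 19
Set all host bits to 1:
Broadcast: 195.111.255.255


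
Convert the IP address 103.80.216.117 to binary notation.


103 = 01100111
80 = 01010000
216 = 11011000
117 = 01110101
Binary: 01100111.01010000.11011000.01110101


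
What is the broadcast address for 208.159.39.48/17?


Network: 208.159.0.0/17
Host bits = 15
Set all host bits to 1:
Broadcast: 208.159.127.255


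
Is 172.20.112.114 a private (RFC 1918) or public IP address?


RFC 1918 private ranges:
  10.0.0.0/8 (10.0.0.0 - 10.255.255.255)
  172.16.0.0/12 (172.16.0.0 - 172.31.255.255)
  192.168.0.0/16 (192.168.0.0 - 192.168.255.255)
Private (in 172.16.0.0/12)


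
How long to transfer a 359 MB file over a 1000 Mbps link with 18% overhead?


Effective throughput = 1000 * (1 - 18/100) = 820.0 Mbps
File size in Mb = 359 * 8 = 2872 Mb
Time = 2872 / 820.0
Time = 3.5024 seconds


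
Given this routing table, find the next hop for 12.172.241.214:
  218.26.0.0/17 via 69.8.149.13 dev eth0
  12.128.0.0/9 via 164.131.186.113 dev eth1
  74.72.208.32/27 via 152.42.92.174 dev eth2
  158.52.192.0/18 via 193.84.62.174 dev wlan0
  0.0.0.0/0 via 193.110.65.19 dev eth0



Longest prefix match for 12.172.241.214:
  /17 218.26.0.0: no
  /9 12.128.0.0: MATCH
  /27 74.72.208.32: no
  /18 158.52.192.0: no
  /0 0.0.0.0: MATCH
Selected: next-hop 164.131.186.113 via eth1 (matched /9)


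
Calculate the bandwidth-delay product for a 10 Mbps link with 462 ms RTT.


BDP = bandwidth * RTT
= 10 Mbps * 462 ms
= 10 * 1e6 * 462 / 1000 bits
= 4620000 bits
= 577500 bytes
= 563.9648 KB
BDP = 4620000 bits (577500 bytes)


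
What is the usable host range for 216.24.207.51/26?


Network: 216.24.207.0
Broadcast: 216.24.207.63
First usable = network + 1
Last usable = broadcast - 1
Range: 216.24.207.1 to 216.24.207.62


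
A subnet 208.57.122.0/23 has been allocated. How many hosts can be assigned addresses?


Host bits = 32 - 23 = 9
Total addresses = 2^9 = 512
Usable = total - 2 (network and broadcast)
Usable hosts: 510


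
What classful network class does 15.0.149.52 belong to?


First octet: 15
Binary: 00001111
0xxxxxxx -> Class A (1-126)
Class A, default mask 255.0.0.0 (/8)


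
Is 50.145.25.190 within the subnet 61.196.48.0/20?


Subnet network: 61.196.48.0
Test IP AND mask: 50.145.16.0
No, 50.145.25.190 is not in 61.196.48.0/20


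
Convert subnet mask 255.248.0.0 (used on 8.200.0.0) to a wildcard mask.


Subnet mask: 255.248.0.0
Wildcard = 255.255.255.255 - subnet mask
255 - 255 = 0
255 - 248 = 7
255 - 0 = 255
255 - 0 = 255
Wildcard: 0.7.255.255


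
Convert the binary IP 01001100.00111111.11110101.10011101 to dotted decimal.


01001100 = 76
00111111 = 63
11110101 = 245
10011101 = 157
IP: 76.63.245.157


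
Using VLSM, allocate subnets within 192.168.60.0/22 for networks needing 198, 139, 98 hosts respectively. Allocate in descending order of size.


198 hosts -> /24 (254 usable): 192.168.60.0/24
139 hosts -> /24 (254 usable): 192.168.61.0/24
98 hosts -> /25 (126 usable): 192.168.62.0/25
Allocation: 192.168.60.0/24 (198 hosts, 254 usable); 192.168.61.0/24 (139 hosts, 254 usable); 192.168.62.0/25 (98 hosts, 126 usable)


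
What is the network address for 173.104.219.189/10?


IP:   10101101.01101000.11011011.10111101
Mask: 11111111.11000000.00000000.00000000
AND operation:
Net:  10101101.01000000.00000000.00000000
Network: 173.64.0.0/10


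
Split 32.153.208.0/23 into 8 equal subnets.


New prefix = 23 + 3 = 26
Each subnet has 64 addresses
  32.153.208.0/26
  32.153.208.64/26
  32.153.208.128/26
  32.153.208.192/26
  32.153.209.0/26
  32.153.209.64/26
  32.153.209.128/26
  32.153.209.192/26
Subnets: 32.153.208.0/26, 32.153.208.64/26, 32.153.208.128/26, 32.153.208.192/26, 32.153.209.0/26, 32.153.209.64/26, 32.153.209.128/26, 32.153.209.192/26


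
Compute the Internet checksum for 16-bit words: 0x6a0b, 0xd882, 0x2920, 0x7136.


Sum all words (with carry folding):
+ 0x6a0b = 0x6a0b
+ 0xd882 = 0x428e
+ 0x2920 = 0x6bae
+ 0x7136 = 0xdce4
One's complement: ~0xdce4
Checksum = 0x231b


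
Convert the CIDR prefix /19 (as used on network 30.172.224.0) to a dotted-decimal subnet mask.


/19 means 19 network bits, 13 host bits
Binary: 11111111111111111110000000000000
Mask: 255.255.224.0


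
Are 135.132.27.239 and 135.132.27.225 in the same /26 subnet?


Mask: 255.255.255.192
135.132.27.239 AND mask = 135.132.27.192
135.132.27.225 AND mask = 135.132.27.192
Yes, same subnet (135.132.27.192)


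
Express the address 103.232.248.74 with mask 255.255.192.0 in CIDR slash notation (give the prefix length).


Binary: 11111111.11111111.11000000.00000000
Count leading 1s
Prefix: /18


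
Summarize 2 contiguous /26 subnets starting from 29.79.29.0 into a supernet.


Original prefix: /26
Number of subnets: 2 = 2^1
New prefix = 26 - 1 = 25
Supernet: 29.79.29.0/25


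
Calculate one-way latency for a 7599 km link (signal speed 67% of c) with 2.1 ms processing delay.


Speed = 0.67 * 3e5 km/s = 201000 km/s
Propagation delay = 7599 / 201000 = 0.0378 s = 37.806 ms
Processing delay = 2.1 ms
Total one-way latency = 39.906 ms


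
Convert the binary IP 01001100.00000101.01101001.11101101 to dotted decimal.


01001100 = 76
00000101 = 5
01101001 = 105
11101101 = 237
IP: 76.5.105.237


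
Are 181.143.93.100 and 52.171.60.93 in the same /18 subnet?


Mask: 255.255.192.0
181.143.93.100 AND mask = 181.143.64.0
52.171.60.93 AND mask = 52.171.0.0
No, different subnets (181.143.64.0 vs 52.171.0.0)


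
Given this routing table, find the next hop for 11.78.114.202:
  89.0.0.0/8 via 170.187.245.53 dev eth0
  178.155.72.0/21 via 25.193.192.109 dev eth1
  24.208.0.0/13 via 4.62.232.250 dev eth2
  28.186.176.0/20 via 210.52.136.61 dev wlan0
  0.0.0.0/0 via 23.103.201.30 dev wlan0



Longest prefix match for 11.78.114.202:
  /8 89.0.0.0: no
  /21 178.155.72.0: no
  /13 24.208.0.0: no
  /20 28.186.176.0: no
  /0 0.0.0.0: MATCH
Selected: next-hop 23.103.201.30 via wlan0 (matched /0)


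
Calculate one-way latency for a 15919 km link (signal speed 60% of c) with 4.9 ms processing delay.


Speed = 0.6 * 3e5 km/s = 180000 km/s
Propagation delay = 15919 / 180000 = 0.0884 s = 88.4389 ms
Processing delay = 4.9 ms
Total one-way latency = 93.3389 ms


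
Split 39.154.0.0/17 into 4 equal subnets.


New prefix = 17 + 2 = 19
Each subnet has 8192 addresses
  39.154.0.0/19
  39.154.32.0/19
  39.154.64.0/19
  39.154.96.0/19
Subnets: 39.154.0.0/19, 39.154.32.0/19, 39.154.64.0/19, 39.154.96.0/19


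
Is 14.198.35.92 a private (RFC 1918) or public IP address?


RFC 1918 private ranges:
  10.0.0.0/8 (10.0.0.0 - 10.255.255.255)
  172.16.0.0/12 (172.16.0.0 - 172.31.255.255)
  192.168.0.0/16 (192.168.0.0 - 192.168.255.255)
Public (not in any RFC 1918 range)


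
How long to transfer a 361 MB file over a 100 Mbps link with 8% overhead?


Effective throughput = 100 * (1 - 8/100) = 92 Mbps
File size in Mb = 361 * 8 = 2888 Mb
Time = 2888 / 92
Time = 31.3913 seconds


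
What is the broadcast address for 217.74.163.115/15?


Network: 217.74.0.0/15
Host bits = 17
Set all host bits to 1:
Broadcast: 217.75.255.255


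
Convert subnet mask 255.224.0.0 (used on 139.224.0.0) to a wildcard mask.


Subnet mask: 255.224.0.0
Wildcard = 255.255.255.255 - subnet mask
255 - 255 = 0
255 - 224 = 31
255 - 0 = 255
255 - 0 = 255
Wildcard: 0.31.255.255


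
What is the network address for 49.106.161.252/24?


IP:   00110001.01101010.10100001.11111100
Mask: 11111111.11111111.11111111.00000000
AND operation:
Net:  00110001.01101010.10100001.00000000
Network: 49.106.161.0/24


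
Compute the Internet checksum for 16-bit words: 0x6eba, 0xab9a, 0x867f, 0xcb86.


Sum all words (with carry folding):
+ 0x6eba = 0x6eba
+ 0xab9a = 0x1a55
+ 0x867f = 0xa0d4
+ 0xcb86 = 0x6c5b
One's complement: ~0x6c5b
Checksum = 0x93a4


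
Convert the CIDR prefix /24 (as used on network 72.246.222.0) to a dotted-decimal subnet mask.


/24 means 24 network bits, 8 host bits
Binary: 11111111111111111111111100000000
Mask: 255.255.255.0


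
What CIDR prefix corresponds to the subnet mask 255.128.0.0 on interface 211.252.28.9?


Binary: 11111111.10000000.00000000.00000000
Count leading 1s
Prefix: /9


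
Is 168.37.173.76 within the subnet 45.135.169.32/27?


Subnet network: 45.135.169.32
Test IP AND mask: 168.37.173.64
No, 168.37.173.76 is not in 45.135.169.32/27


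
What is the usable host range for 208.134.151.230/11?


Network: 208.128.0.0
Broadcast: 208.159.255.255
First usable = network + 1
Last usable = broadcast - 1
Range: 208.128.0.1 to 208.159.255.254


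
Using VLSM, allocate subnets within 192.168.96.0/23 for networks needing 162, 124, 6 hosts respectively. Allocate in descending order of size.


162 hosts -> /24 (254 usable): 192.168.96.0/24
124 hosts -> /25 (126 usable): 192.168.97.0/25
6 hosts -> /29 (6 usable): 192.168.97.128/29
Allocation: 192.168.96.0/24 (162 hosts, 254 usable); 192.168.97.0/25 (124 hosts, 126 usable); 192.168.97.128/29 (6 hosts, 6 usable)


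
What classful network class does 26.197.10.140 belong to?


First octet: 26
Binary: 00011010
0xxxxxxx -> Class A (1-126)
Class A, default mask 255.0.0.0 (/8)


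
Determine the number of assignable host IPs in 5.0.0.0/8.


Host bits = 32 - 8 = 24
Total addresses = 2^24 = 16777216
Usable = total - 2 (network and broadcast)
Usable hosts: 16777214


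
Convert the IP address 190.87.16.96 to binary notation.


190 = 10111110
87 = 01010111
16 = 00010000
96 = 01100000
Binary: 10111110.01010111.00010000.01100000


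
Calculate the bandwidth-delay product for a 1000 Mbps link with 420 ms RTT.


BDP = bandwidth * RTT
= 1000 Mbps * 420 ms
= 1000 * 1e6 * 420 / 1000 bits
= 420000000 bits
= 52500000 bytes
= 51269.5312 KB
BDP = 420000000 bits (52500000 bytes)


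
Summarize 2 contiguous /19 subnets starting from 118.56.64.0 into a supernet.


Original prefix: /19
Number of subnets: 2 = 2^1
New prefix = 19 - 1 = 18
Supernet: 118.56.64.0/18


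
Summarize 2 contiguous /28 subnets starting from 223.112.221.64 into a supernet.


Original prefix: /28
Number of subnets: 2 = 2^1
New prefix = 28 - 1 = 27
Supernet: 223.112.221.64/27


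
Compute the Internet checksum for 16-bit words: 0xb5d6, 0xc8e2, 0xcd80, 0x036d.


Sum all words (with carry folding):
+ 0xb5d6 = 0xb5d6
+ 0xc8e2 = 0x7eb9
+ 0xcd80 = 0x4c3a
+ 0x036d = 0x4fa7
One's complement: ~0x4fa7
Checksum = 0xb058


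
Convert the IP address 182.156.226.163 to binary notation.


182 = 10110110
156 = 10011100
226 = 11100010
163 = 10100011
Binary: 10110110.10011100.11100010.10100011


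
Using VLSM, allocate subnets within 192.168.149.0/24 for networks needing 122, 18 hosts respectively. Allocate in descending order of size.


122 hosts -> /25 (126 usable): 192.168.149.0/25
18 hosts -> /27 (30 usable): 192.168.149.128/27
Allocation: 192.168.149.0/25 (122 hosts, 126 usable); 192.168.149.128/27 (18 hosts, 30 usable)


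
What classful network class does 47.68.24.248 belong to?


First octet: 47
Binary: 00101111
0xxxxxxx -> Class A (1-126)
Class A, default mask 255.0.0.0 (/8)


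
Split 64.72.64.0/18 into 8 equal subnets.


New prefix = 18 + 3 = 21
Each subnet has 2048 addresses
  64.72.64.0/21
  64.72.72.0/21
  64.72.80.0/21
  64.72.88.0/21
  64.72.96.0/21
  64.72.104.0/21
  64.72.112.0/21
  64.72.120.0/21
Subnets: 64.72.64.0/21, 64.72.72.0/21, 64.72.80.0/21, 64.72.88.0/21, 64.72.96.0/21, 64.72.104.0/21, 64.72.112.0/21, 64.72.120.0/21


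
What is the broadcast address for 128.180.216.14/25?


Network: 128.180.216.0/25
Host bits = 7
Set all host bits to 1:
Broadcast: 128.180.216.127


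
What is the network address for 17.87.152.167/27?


IP:   00010001.01010111.10011000.10100111
Mask: 11111111.11111111.11111111.11100000
AND operation:
Net:  00010001.01010111.10011000.10100000
Network: 17.87.152.160/27


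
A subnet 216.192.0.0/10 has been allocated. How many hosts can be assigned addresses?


Host bits = 32 - 10 = 22
Total addresses = 2^22 = 4194304
Usable = total - 2 (network and broadcast)
Usable hosts: 4194302


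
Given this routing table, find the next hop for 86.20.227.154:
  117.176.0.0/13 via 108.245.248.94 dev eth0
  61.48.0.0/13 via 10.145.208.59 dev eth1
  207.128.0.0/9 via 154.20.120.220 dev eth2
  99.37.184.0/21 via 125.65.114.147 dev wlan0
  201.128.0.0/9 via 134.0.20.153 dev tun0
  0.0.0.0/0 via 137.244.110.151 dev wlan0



Longest prefix match for 86.20.227.154:
  /13 117.176.0.0: no
  /13 61.48.0.0: no
  /9 207.128.0.0: no
  /21 99.37.184.0: no
  /9 201.128.0.0: no
  /0 0.0.0.0: MATCH
Selected: next-hop 137.244.110.151 via wlan0 (matched /0)


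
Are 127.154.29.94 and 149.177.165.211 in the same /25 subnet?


Mask: 255.255.255.128
127.154.29.94 AND mask = 127.154.29.0
149.177.165.211 AND mask = 149.177.165.128
No, different subnets (127.154.29.0 vs 149.177.165.128)


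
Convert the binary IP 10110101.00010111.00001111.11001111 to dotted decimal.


10110101 = 181
00010111 = 23
00001111 = 15
11001111 = 207
IP: 181.23.15.207


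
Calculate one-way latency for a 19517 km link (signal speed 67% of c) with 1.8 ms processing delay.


Speed = 0.67 * 3e5 km/s = 201000 km/s
Propagation delay = 19517 / 201000 = 0.0971 s = 97.0995 ms
Processing delay = 1.8 ms
Total one-way latency = 98.8995 ms


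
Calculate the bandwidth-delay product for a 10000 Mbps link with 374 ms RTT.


BDP = bandwidth * RTT
= 10000 Mbps * 374 ms
= 10000 * 1e6 * 374 / 1000 bits
= 3740000000 bits
= 467500000 bytes
= 456542.9688 KB
BDP = 3740000000 bits (467500000 bytes)


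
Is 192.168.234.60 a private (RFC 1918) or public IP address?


RFC 1918 private ranges:
  10.0.0.0/8 (10.0.0.0 - 10.255.255.255)
  172.16.0.0/12 (172.16.0.0 - 172.31.255.255)
  192.168.0.0/16 (192.168.0.0 - 192.168.255.255)
Private (in 192.168.0.0/16)


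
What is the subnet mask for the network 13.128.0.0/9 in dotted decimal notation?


/9 means 9 network bits, 23 host bits
Binary: 11111111100000000000000000000000
Mask: 255.128.0.0


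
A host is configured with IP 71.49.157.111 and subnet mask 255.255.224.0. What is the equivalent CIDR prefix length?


Binary: 11111111.11111111.11100000.00000000
Count leading 1s
Prefix: /19


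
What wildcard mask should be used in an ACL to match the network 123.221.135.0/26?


Subnet mask: 255.255.255.192
Wildcard = 255.255.255.255 - subnet mask
255 - 255 = 0
255 - 255 = 0
255 - 255 = 0
255 - 192 = 63
Wildcard: 0.0.0.63


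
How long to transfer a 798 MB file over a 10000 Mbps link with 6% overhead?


Effective throughput = 10000 * (1 - 6/100) = 9400 Mbps
File size in Mb = 798 * 8 = 6384 Mb
Time = 6384 / 9400
Time = 0.6791 seconds


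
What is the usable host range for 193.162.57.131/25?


Network: 193.162.57.128
Broadcast: 193.162.57.255
First usable = network + 1
Last usable = broadcast - 1
Range: 193.162.57.129 to 193.162.57.254


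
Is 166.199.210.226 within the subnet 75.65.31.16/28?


Subnet network: 75.65.31.16
Test IP AND mask: 166.199.210.224
No, 166.199.210.226 is not in 75.65.31.16/28


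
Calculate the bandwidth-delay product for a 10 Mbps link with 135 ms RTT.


BDP = bandwidth * RTT
= 10 Mbps * 135 ms
= 10 * 1e6 * 135 / 1000 bits
= 1350000 bits
= 168750 bytes
= 164.7949 KB
BDP = 1350000 bits (168750 bytes)


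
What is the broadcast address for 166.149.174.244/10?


Network: 166.128.0.0/10
Host bits = 22
Set all host bits to 1:
Broadcast: 166.191.255.255


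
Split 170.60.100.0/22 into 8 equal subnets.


New prefix = 22 + 3 = 25
Each subnet has 128 addresses
  170.60.100.0/25
  170.60.100.128/25
  170.60.101.0/25
  170.60.101.128/25
  170.60.102.0/25
  170.60.102.128/25
  170.60.103.0/25
  170.60.103.128/25
Subnets: 170.60.100.0/25, 170.60.100.128/25, 170.60.101.0/25, 170.60.101.128/25, 170.60.102.0/25, 170.60.102.128/25, 170.60.103.0/25, 170.60.103.128/25


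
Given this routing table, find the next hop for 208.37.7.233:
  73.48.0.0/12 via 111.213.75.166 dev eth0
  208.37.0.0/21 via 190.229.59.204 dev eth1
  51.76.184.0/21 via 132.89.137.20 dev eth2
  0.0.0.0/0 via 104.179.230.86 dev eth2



Longest prefix match for 208.37.7.233:
  /12 73.48.0.0: no
  /21 208.37.0.0: MATCH
  /21 51.76.184.0: no
  /0 0.0.0.0: MATCH
Selected: next-hop 190.229.59.204 via eth1 (matched /21)
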